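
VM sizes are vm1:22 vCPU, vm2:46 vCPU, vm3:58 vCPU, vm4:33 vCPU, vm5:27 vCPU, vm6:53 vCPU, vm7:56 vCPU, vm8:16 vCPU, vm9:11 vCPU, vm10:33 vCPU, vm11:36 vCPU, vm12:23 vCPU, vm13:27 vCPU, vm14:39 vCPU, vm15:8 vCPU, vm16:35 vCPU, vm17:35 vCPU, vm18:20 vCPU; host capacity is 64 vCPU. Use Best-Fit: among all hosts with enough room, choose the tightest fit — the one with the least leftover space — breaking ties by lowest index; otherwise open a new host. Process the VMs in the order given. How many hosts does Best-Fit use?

host 1: place vm1 (22 vCPU), 42 vCPU left
host 2: place vm2 (46 vCPU), 18 vCPU left
host 3: place vm3 (58 vCPU), 6 vCPU left
host 1: place vm4 (33 vCPU), 9 vCPU left
host 4: place vm5 (27 vCPU), 37 vCPU left
host 5: place vm6 (53 vCPU), 11 vCPU left
host 6: place vm7 (56 vCPU), 8 vCPU left
host 2: place vm8 (16 vCPU), 2 vCPU left
host 5: place vm9 (11 vCPU), 0 vCPU left
host 4: place vm10 (33 vCPU), 4 vCPU left
host 7: place vm11 (36 vCPU), 28 vCPU left
host 7: place vm12 (23 vCPU), 5 vCPU left
host 8: place vm13 (27 vCPU), 37 vCPU left
host 9: place vm14 (39 vCPU), 25 vCPU left
host 6: place vm15 (8 vCPU), 0 vCPU left
host 8: place vm16 (35 vCPU), 2 vCPU left
host 10: place vm17 (35 vCPU), 29 vCPU left
host 9: place vm18 (20 vCPU), 5 vCPU left
Final hosts: [22,33] [46,16] [58] [27,33] [53,11] [56,8] [36,23] [27,35] [39,20] [35].

10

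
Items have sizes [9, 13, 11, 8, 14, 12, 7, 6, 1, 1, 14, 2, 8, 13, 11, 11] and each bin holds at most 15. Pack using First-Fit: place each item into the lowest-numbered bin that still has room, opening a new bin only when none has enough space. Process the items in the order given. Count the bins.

bin 1: place 9, 6 left
bin 2: place 13, 2 left
bin 3: place 11, 4 left
bin 4: place 8, 7 left
bin 5: place 14, 1 left
bin 6: place 12, 3 left
bin 4: place 7, 0 left
bin 1: place 6, 0 left
bin 2: place 1, 1 left
bin 2: place 1, 0 left
bin 7: place 14, 1 left
bin 3: place 2, 2 left
bin 8: place 8, 7 left
bin 9: place 13, 2 left
bin 10: place 11, 4 left
bin 11: place 11, 4 left

11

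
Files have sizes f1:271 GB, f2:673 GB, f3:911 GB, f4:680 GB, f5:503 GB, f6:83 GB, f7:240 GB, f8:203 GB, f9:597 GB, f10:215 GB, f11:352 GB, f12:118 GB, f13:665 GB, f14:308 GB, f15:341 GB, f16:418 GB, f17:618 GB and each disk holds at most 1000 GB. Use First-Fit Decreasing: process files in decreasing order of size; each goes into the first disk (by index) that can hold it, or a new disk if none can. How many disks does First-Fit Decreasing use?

8 disks

Sorted descending: 911, 680, 673, 665, 618, 597, 503, 418, 352, 341, 308, 271, 240, 215, 203, 118, 83.
disk 1: place 911 GB, 89 GB left
disk 2: place 680 GB, 320 GB left
disk 3: place 673 GB, 327 GB left
disk 4: place 665 GB, 335 GB left
disk 5: place 618 GB, 382 GB left
disk 6: place 597 GB, 403 GB left
disk 7: place 503 GB, 497 GB left
disk 7: place 418 GB, 79 GB left
disk 5: place 352 GB, 30 GB left
disk 6: place 341 GB, 62 GB left
disk 2: place 308 GB, 12 GB left
disk 3: place 271 GB, 56 GB left
disk 4: place 240 GB, 95 GB left
disk 8: place 215 GB, 785 GB left
disk 8: place 203 GB, 582 GB left
disk 8: place 118 GB, 464 GB left
disk 1: place 83 GB, 6 GB left
Final disks: [911,83] [680,308] [673,271] [665,240] [618,352] [597,341] [503,418] [215,203,118].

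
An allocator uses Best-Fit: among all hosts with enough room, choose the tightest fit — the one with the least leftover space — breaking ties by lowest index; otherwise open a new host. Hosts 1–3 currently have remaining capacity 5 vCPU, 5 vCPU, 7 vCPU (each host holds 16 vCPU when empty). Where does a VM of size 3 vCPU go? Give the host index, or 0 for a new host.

Hosts with room: host 1 (5 vCPU), host 2 (5 vCPU), host 3 (7 vCPU).
Tightest fit is host 1 with 5 vCPU free.

1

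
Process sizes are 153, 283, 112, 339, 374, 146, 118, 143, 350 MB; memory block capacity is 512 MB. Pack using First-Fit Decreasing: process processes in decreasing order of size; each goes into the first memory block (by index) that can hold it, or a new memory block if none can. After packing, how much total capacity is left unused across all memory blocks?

Sorted descending: 374, 350, 339, 283, 153, 146, 143, 118, 112.
374 MB → memory block 1 (remaining 138 MB)
350 MB → memory block 2 (remaining 162 MB)
339 MB → memory block 3 (remaining 173 MB)
283 MB → memory block 4 (remaining 229 MB)
153 MB → memory block 2 (remaining 9 MB)
146 MB → memory block 3 (remaining 27 MB)
143 MB → memory block 4 (remaining 86 MB)
118 MB → memory block 1 (remaining 20 MB)
112 MB → memory block 5 (remaining 400 MB)
5 memory blocks × 512 MB = 2560 MB; used 2018 MB; unused 542 MB.

542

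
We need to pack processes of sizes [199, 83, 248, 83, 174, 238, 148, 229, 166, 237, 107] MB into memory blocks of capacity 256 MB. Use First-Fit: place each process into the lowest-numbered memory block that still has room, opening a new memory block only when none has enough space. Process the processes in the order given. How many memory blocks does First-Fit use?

9

199 MB → memory block 1 (remaining 57 MB)
83 MB → memory block 2 (remaining 173 MB)
248 MB → memory block 3 (remaining 8 MB)
83 MB → memory block 2 (remaining 90 MB)
174 MB → memory block 4 (remaining 82 MB)
238 MB → memory block 5 (remaining 18 MB)
148 MB → memory block 6 (remaining 108 MB)
229 MB → memory block 7 (remaining 27 MB)
166 MB → memory block 8 (remaining 90 MB)
237 MB → memory block 9 (remaining 19 MB)
107 MB → memory block 6 (remaining 1 MB)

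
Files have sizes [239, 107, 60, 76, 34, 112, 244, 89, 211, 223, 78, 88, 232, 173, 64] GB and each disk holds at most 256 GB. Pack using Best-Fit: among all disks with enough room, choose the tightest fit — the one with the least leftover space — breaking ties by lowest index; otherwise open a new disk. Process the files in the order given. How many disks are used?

9

Put 239 GB in disk 1; 17 GB remain.
Put 107 GB in disk 2; 149 GB remain.
Put 60 GB in disk 2; 89 GB remain.
Put 76 GB in disk 2; 13 GB remain.
Put 34 GB in disk 3; 222 GB remain.
Put 112 GB in disk 3; 110 GB remain.
Put 244 GB in disk 4; 12 GB remain.
Put 89 GB in disk 3; 21 GB remain.
Put 211 GB in disk 5; 45 GB remain.
Put 223 GB in disk 6; 33 GB remain.
Put 78 GB in disk 7; 178 GB remain.
Put 88 GB in disk 7; 90 GB remain.
Put 232 GB in disk 8; 24 GB remain.
Put 173 GB in disk 9; 83 GB remain.
Put 64 GB in disk 9; 19 GB remain.
Final disks: [239] [107,60,76] [34,112,89] [244] [211] [223] [78,88] [232] [173,64].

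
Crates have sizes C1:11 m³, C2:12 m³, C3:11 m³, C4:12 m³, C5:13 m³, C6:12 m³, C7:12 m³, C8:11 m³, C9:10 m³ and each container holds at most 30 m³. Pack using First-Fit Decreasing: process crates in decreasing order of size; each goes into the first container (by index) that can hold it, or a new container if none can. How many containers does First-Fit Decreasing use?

Sorted descending: 13, 12, 12, 12, 12, 11, 11, 11, 10.
Put 13 m³ in container 1; 17 m³ remain.
Put 12 m³ in container 1; 5 m³ remain.
Put 12 m³ in container 2; 18 m³ remain.
Put 12 m³ in container 2; 6 m³ remain.
Put 12 m³ in container 3; 18 m³ remain.
Put 11 m³ in container 3; 7 m³ remain.
Put 11 m³ in container 4; 19 m³ remain.
Put 11 m³ in container 4; 8 m³ remain.
Put 10 m³ in container 5; 20 m³ remain.
Final containers: [13,12] [12,12] [12,11] [11,11] [10].

5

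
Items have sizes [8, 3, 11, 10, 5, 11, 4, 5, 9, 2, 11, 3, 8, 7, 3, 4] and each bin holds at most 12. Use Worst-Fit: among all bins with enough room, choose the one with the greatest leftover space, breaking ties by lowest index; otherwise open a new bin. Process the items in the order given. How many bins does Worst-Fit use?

Put 8 in bin 1; 4 remain.
Put 3 in bin 1; 1 remain.
Put 11 in bin 2; 1 remain.
Put 10 in bin 3; 2 remain.
Put 5 in bin 4; 7 remain.
Put 11 in bin 5; 1 remain.
Put 4 in bin 4; 3 remain.
Put 5 in bin 6; 7 remain.
Put 9 in bin 7; 3 remain.
Put 2 in bin 6; 5 remain.
Put 11 in bin 8; 1 remain.
Put 3 in bin 6; 2 remain.
Put 8 in bin 9; 4 remain.
Put 7 in bin 10; 5 remain.
Put 3 in bin 10; 2 remain.
Put 4 in bin 9; 0 remain.
Final bins: [8,3] [11] [10] [5,4] [11] [5,2,3] [9] [11] [8,4] [7,3].

10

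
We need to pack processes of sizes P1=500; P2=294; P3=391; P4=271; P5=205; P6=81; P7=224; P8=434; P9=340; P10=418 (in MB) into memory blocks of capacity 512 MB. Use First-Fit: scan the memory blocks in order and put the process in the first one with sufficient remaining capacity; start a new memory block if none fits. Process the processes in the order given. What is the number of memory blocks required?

7

memory block 1: place P1 (500 MB), 12 MB left
memory block 2: place P2 (294 MB), 218 MB left
memory block 3: place P3 (391 MB), 121 MB left
memory block 4: place P4 (271 MB), 241 MB left
memory block 2: place P5 (205 MB), 13 MB left
memory block 3: place P6 (81 MB), 40 MB left
memory block 4: place P7 (224 MB), 17 MB left
memory block 5: place P8 (434 MB), 78 MB left
memory block 6: place P9 (340 MB), 172 MB left
memory block 7: place P10 (418 MB), 94 MB left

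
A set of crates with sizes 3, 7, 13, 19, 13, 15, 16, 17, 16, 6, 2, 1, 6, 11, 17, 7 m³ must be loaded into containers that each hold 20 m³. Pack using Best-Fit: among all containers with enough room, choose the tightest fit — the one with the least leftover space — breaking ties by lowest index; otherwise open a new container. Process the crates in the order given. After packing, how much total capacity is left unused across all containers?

Put 3 m³ in container 1; 17 m³ remain.
Put 7 m³ in container 1; 10 m³ remain.
Put 13 m³ in container 2; 7 m³ remain.
Put 19 m³ in container 3; 1 m³ remain.
Put 13 m³ in container 4; 7 m³ remain.
Put 15 m³ in container 5; 5 m³ remain.
Put 16 m³ in container 6; 4 m³ remain.
Put 17 m³ in container 7; 3 m³ remain.
Put 16 m³ in container 8; 4 m³ remain.
Put 6 m³ in container 2; 1 m³ remain.
Put 2 m³ in container 7; 1 m³ remain.
Put 1 m³ in container 2; 0 m³ remain.
Put 6 m³ in container 4; 1 m³ remain.
Put 11 m³ in container 9; 9 m³ remain.
Put 17 m³ in container 10; 3 m³ remain.
Put 7 m³ in container 9; 2 m³ remain.
10 containers × 20 m³ = 200 m³; used 169 m³; unused 31 m³.

31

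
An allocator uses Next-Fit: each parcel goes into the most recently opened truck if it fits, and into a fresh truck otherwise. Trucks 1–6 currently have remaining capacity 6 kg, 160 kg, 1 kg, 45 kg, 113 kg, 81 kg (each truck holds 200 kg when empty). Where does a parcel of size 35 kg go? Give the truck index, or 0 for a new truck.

6

Next-Fit only looks at truck 6, which has 81 kg free.
35 kg fits there.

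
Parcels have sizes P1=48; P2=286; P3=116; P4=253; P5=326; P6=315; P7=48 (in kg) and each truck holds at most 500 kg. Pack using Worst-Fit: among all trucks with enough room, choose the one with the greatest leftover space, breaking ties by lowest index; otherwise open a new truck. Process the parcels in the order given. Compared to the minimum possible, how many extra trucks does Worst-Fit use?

0

Worst-Fit: [48,286,116] [253,48] [326] [315] → 4 trucks.
4 parcels exceed 250 kg (half the capacity), and no two of those can share a truck, so at least 4 trucks are needed.
So 4 is already optimal.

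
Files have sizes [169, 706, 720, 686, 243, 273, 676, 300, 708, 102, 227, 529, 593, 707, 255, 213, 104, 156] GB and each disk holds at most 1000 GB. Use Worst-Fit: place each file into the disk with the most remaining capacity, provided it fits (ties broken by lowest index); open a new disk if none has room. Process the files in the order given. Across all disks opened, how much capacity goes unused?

633

169 GB → disk 1 (remaining 831 GB)
706 GB → disk 1 (remaining 125 GB)
720 GB → disk 2 (remaining 280 GB)
686 GB → disk 3 (remaining 314 GB)
243 GB → disk 3 (remaining 71 GB)
273 GB → disk 2 (remaining 7 GB)
676 GB → disk 4 (remaining 324 GB)
300 GB → disk 4 (remaining 24 GB)
708 GB → disk 5 (remaining 292 GB)
102 GB → disk 5 (remaining 190 GB)
227 GB → disk 6 (remaining 773 GB)
529 GB → disk 6 (remaining 244 GB)
593 GB → disk 7 (remaining 407 GB)
707 GB → disk 8 (remaining 293 GB)
255 GB → disk 7 (remaining 152 GB)
213 GB → disk 8 (remaining 80 GB)
104 GB → disk 6 (remaining 140 GB)
156 GB → disk 5 (remaining 34 GB)
8 disks × 1000 GB = 8000 GB; used 7367 GB; unused 633 GB.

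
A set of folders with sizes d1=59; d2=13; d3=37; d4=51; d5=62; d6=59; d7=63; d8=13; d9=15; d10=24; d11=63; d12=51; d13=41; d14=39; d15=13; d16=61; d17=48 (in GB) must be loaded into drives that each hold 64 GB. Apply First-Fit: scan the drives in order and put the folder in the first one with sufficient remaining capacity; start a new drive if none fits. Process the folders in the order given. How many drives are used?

13

drive 1: place d1 (59 GB), 5 GB left
drive 2: place d2 (13 GB), 51 GB left
drive 2: place d3 (37 GB), 14 GB left
drive 3: place d4 (51 GB), 13 GB left
drive 4: place d5 (62 GB), 2 GB left
drive 5: place d6 (59 GB), 5 GB left
drive 6: place d7 (63 GB), 1 GB left
drive 2: place d8 (13 GB), 1 GB left
drive 7: place d9 (15 GB), 49 GB left
drive 7: place d10 (24 GB), 25 GB left
drive 8: place d11 (63 GB), 1 GB left
drive 9: place d12 (51 GB), 13 GB left
drive 10: place d13 (41 GB), 23 GB left
drive 11: place d14 (39 GB), 25 GB left
drive 3: place d15 (13 GB), 0 GB left
drive 12: place d16 (61 GB), 3 GB left
drive 13: place d17 (48 GB), 16 GB left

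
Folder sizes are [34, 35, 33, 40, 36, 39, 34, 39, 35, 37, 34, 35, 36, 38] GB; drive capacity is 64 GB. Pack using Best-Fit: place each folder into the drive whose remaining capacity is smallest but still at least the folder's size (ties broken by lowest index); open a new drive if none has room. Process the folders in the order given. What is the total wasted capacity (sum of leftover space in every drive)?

391

drive 1: place 34 GB, 30 GB left
drive 2: place 35 GB, 29 GB left
drive 3: place 33 GB, 31 GB left
drive 4: place 40 GB, 24 GB left
drive 5: place 36 GB, 28 GB left
drive 6: place 39 GB, 25 GB left
drive 7: place 34 GB, 30 GB left
drive 8: place 39 GB, 25 GB left
drive 9: place 35 GB, 29 GB left
drive 10: place 37 GB, 27 GB left
drive 11: place 34 GB, 30 GB left
drive 12: place 35 GB, 29 GB left
drive 13: place 36 GB, 28 GB left
drive 14: place 38 GB, 26 GB left
14 drives × 64 GB = 896 GB; used 505 GB; unused 391 GB.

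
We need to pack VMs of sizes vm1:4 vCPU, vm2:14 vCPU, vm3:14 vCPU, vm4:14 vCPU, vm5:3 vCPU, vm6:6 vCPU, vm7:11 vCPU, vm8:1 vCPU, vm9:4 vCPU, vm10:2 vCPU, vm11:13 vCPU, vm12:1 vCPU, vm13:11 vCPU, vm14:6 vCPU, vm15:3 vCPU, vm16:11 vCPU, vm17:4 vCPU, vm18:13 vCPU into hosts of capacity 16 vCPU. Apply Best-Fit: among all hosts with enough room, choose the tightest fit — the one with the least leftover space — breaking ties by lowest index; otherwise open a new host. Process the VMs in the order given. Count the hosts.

host 1: place vm1 (4 vCPU), 12 vCPU left
host 2: place vm2 (14 vCPU), 2 vCPU left
host 3: place vm3 (14 vCPU), 2 vCPU left
host 4: place vm4 (14 vCPU), 2 vCPU left
host 1: place vm5 (3 vCPU), 9 vCPU left
host 1: place vm6 (6 vCPU), 3 vCPU left
host 5: place vm7 (11 vCPU), 5 vCPU left
host 2: place vm8 (1 vCPU), 1 vCPU left
host 5: place vm9 (4 vCPU), 1 vCPU left
host 3: place vm10 (2 vCPU), 0 vCPU left
host 6: place vm11 (13 vCPU), 3 vCPU left
host 2: place vm12 (1 vCPU), 0 vCPU left
host 7: place vm13 (11 vCPU), 5 vCPU left
host 8: place vm14 (6 vCPU), 10 vCPU left
host 1: place vm15 (3 vCPU), 0 vCPU left
host 9: place vm16 (11 vCPU), 5 vCPU left
host 7: place vm17 (4 vCPU), 1 vCPU left
host 10: place vm18 (13 vCPU), 3 vCPU left

10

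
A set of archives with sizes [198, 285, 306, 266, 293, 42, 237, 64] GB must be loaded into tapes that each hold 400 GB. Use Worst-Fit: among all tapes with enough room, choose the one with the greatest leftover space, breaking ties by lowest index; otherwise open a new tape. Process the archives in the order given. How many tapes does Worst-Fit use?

6

198 GB → tape 1 (remaining 202 GB)
285 GB → tape 2 (remaining 115 GB)
306 GB → tape 3 (remaining 94 GB)
266 GB → tape 4 (remaining 134 GB)
293 GB → tape 5 (remaining 107 GB)
42 GB → tape 1 (remaining 160 GB)
237 GB → tape 6 (remaining 163 GB)
64 GB → tape 6 (remaining 99 GB)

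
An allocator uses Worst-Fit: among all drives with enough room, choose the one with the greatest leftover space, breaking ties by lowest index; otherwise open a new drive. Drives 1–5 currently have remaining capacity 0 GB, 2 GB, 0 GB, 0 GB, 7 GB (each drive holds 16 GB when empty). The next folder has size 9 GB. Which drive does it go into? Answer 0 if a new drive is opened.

0

No drive has ≥ 9 GB free, so a new drive is opened.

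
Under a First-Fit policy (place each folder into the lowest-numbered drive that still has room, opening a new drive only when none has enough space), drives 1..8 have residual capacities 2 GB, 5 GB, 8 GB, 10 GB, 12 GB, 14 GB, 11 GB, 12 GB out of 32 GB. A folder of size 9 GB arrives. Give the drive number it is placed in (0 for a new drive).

Drives with room: drive 4 (10 GB), drive 5 (12 GB), drive 6 (14 GB), drive 7 (11 GB), drive 8 (12 GB).
The first with room is drive 4.

4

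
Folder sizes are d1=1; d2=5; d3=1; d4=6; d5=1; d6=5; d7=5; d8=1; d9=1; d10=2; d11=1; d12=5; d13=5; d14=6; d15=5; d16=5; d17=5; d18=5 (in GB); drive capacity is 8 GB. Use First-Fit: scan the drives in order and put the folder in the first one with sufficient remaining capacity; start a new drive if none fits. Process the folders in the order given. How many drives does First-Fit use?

11

Put d1 (1 GB) in drive 1; 7 GB remain.
Put d2 (5 GB) in drive 1; 2 GB remain.
Put d3 (1 GB) in drive 1; 1 GB remain.
Put d4 (6 GB) in drive 2; 2 GB remain.
Put d5 (1 GB) in drive 1; 0 GB remain.
Put d6 (5 GB) in drive 3; 3 GB remain.
Put d7 (5 GB) in drive 4; 3 GB remain.
Put d8 (1 GB) in drive 2; 1 GB remain.
Put d9 (1 GB) in drive 2; 0 GB remain.
Put d10 (2 GB) in drive 3; 1 GB remain.
Put d11 (1 GB) in drive 3; 0 GB remain.
Put d12 (5 GB) in drive 5; 3 GB remain.
Put d13 (5 GB) in drive 6; 3 GB remain.
Put d14 (6 GB) in drive 7; 2 GB remain.
Put d15 (5 GB) in drive 8; 3 GB remain.
Put d16 (5 GB) in drive 9; 3 GB remain.
Put d17 (5 GB) in drive 10; 3 GB remain.
Put d18 (5 GB) in drive 11; 3 GB remain.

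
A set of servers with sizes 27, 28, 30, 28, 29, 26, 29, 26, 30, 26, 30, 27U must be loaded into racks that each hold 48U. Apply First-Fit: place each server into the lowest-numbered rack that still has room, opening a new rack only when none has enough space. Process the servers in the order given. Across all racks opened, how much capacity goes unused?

240

27U → rack 1 (remaining 21U)
28U → rack 2 (remaining 20U)
30U → rack 3 (remaining 18U)
28U → rack 4 (remaining 20U)
29U → rack 5 (remaining 19U)
26U → rack 6 (remaining 22U)
29U → rack 7 (remaining 19U)
26U → rack 8 (remaining 22U)
30U → rack 9 (remaining 18U)
26U → rack 10 (remaining 22U)
30U → rack 11 (remaining 18U)
27U → rack 12 (remaining 21U)
12 racks × 48U = 576U; used 336U; unused 240U.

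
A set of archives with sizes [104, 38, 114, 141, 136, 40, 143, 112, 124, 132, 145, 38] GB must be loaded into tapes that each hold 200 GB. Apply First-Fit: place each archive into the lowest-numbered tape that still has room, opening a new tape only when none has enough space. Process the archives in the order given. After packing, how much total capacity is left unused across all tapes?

tape 1: place 104 GB, 96 GB left
tape 1: place 38 GB, 58 GB left
tape 2: place 114 GB, 86 GB left
tape 3: place 141 GB, 59 GB left
tape 4: place 136 GB, 64 GB left
tape 1: place 40 GB, 18 GB left
tape 5: place 143 GB, 57 GB left
tape 6: place 112 GB, 88 GB left
tape 7: place 124 GB, 76 GB left
tape 8: place 132 GB, 68 GB left
tape 9: place 145 GB, 55 GB left
tape 2: place 38 GB, 48 GB left
9 tapes × 200 GB = 1800 GB; used 1267 GB; unused 533 GB.

533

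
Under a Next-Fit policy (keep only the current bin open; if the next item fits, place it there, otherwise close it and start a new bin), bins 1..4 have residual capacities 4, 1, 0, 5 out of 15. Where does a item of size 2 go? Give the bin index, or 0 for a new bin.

4

Next-Fit only looks at bin 4, which has 5 free.
2 fits there.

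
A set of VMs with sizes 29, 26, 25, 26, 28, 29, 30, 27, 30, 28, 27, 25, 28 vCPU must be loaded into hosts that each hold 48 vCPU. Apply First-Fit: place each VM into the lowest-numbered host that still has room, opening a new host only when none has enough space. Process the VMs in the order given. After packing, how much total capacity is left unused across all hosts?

266

host 1: place 29 vCPU, 19 vCPU left
host 2: place 26 vCPU, 22 vCPU left
host 3: place 25 vCPU, 23 vCPU left
host 4: place 26 vCPU, 22 vCPU left
host 5: place 28 vCPU, 20 vCPU left
host 6: place 29 vCPU, 19 vCPU left
host 7: place 30 vCPU, 18 vCPU left
host 8: place 27 vCPU, 21 vCPU left
host 9: place 30 vCPU, 18 vCPU left
host 10: place 28 vCPU, 20 vCPU left
host 11: place 27 vCPU, 21 vCPU left
host 12: place 25 vCPU, 23 vCPU left
host 13: place 28 vCPU, 20 vCPU left
13 hosts × 48 vCPU = 624 vCPU; used 358 vCPU; unused 266 vCPU.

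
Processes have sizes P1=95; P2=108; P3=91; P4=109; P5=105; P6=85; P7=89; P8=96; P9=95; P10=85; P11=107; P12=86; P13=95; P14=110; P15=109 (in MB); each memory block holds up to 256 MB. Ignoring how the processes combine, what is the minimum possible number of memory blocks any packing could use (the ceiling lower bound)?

6

Total size = 95 + 108 + 91 + 109 + 105 + 85 + 89 + 96 + 95 + 85 + 107 + 86 + 95 + 110 + 109 = 1465 MB.
⌈1465 / 256⌉ = 6.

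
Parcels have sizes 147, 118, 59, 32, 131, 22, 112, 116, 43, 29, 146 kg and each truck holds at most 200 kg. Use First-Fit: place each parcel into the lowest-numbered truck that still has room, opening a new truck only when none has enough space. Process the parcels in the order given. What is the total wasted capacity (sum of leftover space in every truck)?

245

Put 147 kg in truck 1; 53 kg remain.
Put 118 kg in truck 2; 82 kg remain.
Put 59 kg in truck 2; 23 kg remain.
Put 32 kg in truck 1; 21 kg remain.
Put 131 kg in truck 3; 69 kg remain.
Put 22 kg in truck 2; 1 kg remain.
Put 112 kg in truck 4; 88 kg remain.
Put 116 kg in truck 5; 84 kg remain.
Put 43 kg in truck 3; 26 kg remain.
Put 29 kg in truck 4; 59 kg remain.
Put 146 kg in truck 6; 54 kg remain.
6 trucks × 200 kg = 1200 kg; used 955 kg; unused 245 kg.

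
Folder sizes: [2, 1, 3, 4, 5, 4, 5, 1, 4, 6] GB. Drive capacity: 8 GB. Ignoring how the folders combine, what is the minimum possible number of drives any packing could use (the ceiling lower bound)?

5

Total size = 2 + 1 + 3 + 4 + 5 + 4 + 5 + 1 + 4 + 6 = 35 GB.
⌈35 / 8⌉ = 5.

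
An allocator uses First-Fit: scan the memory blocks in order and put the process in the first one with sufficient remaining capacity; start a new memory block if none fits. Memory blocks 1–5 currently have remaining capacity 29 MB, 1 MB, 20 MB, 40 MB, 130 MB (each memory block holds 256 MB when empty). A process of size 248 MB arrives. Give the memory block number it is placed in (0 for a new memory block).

0

No memory block has ≥ 248 MB free, so a new memory block is opened.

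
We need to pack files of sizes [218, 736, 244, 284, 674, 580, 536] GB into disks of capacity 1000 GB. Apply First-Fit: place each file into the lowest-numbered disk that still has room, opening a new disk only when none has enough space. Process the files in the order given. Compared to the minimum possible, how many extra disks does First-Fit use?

First-Fit: [218,736] [244,284] [674] [580] [536] → 5 disks.
Total size 3272 GB; any packing needs at least ⌈3272/1000⌉ = 4 disks.
An optimal packing achieves that bound: [736,244] [674,284] [580,218] [536] → 4 disks.
Excess: 5 − 4 = 1.

1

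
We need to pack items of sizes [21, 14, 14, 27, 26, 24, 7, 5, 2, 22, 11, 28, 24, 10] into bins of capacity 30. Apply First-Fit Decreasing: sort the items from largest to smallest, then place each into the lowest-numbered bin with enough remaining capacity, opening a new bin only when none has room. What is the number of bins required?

9

Sorted descending: 28, 27, 26, 24, 24, 22, 21, 14, 14, 11, 10, 7, 5, 2.
28 → bin 1 (remaining 2)
27 → bin 2 (remaining 3)
26 → bin 3 (remaining 4)
24 → bin 4 (remaining 6)
24 → bin 5 (remaining 6)
22 → bin 6 (remaining 8)
21 → bin 7 (remaining 9)
14 → bin 8 (remaining 16)
14 → bin 8 (remaining 2)
11 → bin 9 (remaining 19)
10 → bin 9 (remaining 9)
7 → bin 6 (remaining 1)
5 → bin 4 (remaining 1)
2 → bin 1 (remaining 0)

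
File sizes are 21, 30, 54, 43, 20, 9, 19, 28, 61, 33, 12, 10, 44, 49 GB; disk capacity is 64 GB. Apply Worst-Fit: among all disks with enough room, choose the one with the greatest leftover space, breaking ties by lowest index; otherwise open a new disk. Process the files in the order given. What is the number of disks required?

8

Put 21 GB in disk 1; 43 GB remain.
Put 30 GB in disk 1; 13 GB remain.
Put 54 GB in disk 2; 10 GB remain.
Put 43 GB in disk 3; 21 GB remain.
Put 20 GB in disk 3; 1 GB remain.
Put 9 GB in disk 1; 4 GB remain.
Put 19 GB in disk 4; 45 GB remain.
Put 28 GB in disk 4; 17 GB remain.
Put 61 GB in disk 5; 3 GB remain.
Put 33 GB in disk 6; 31 GB remain.
Put 12 GB in disk 6; 19 GB remain.
Put 10 GB in disk 6; 9 GB remain.
Put 44 GB in disk 7; 20 GB remain.
Put 49 GB in disk 8; 15 GB remain.
Final disks: [21,30,9] [54] [43,20] [19,28] [61] [33,12,10] [44] [49].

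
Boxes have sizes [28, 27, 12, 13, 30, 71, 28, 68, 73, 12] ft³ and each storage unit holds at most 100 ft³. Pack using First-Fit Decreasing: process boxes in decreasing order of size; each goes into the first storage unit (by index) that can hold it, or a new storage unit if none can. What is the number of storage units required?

4 storage units

Sorted descending: 73, 71, 68, 30, 28, 28, 27, 13, 12, 12.
73 ft³ → storage unit 1 (remaining 27 ft³)
71 ft³ → storage unit 2 (remaining 29 ft³)
68 ft³ → storage unit 3 (remaining 32 ft³)
30 ft³ → storage unit 3 (remaining 2 ft³)
28 ft³ → storage unit 2 (remaining 1 ft³)
28 ft³ → storage unit 4 (remaining 72 ft³)
27 ft³ → storage unit 1 (remaining 0 ft³)
13 ft³ → storage unit 4 (remaining 59 ft³)
12 ft³ → storage unit 4 (remaining 47 ft³)
12 ft³ → storage unit 4 (remaining 35 ft³)
Final storage units: [73,27] [71,28] [68,30] [28,13,12,12].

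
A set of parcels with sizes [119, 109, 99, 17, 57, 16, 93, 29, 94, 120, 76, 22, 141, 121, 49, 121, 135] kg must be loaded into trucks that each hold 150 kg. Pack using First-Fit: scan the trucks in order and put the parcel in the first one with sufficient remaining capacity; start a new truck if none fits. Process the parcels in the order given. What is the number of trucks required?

11

truck 1: place 119 kg, 31 kg left
truck 2: place 109 kg, 41 kg left
truck 3: place 99 kg, 51 kg left
truck 1: place 17 kg, 14 kg left
truck 4: place 57 kg, 93 kg left
truck 2: place 16 kg, 25 kg left
truck 4: place 93 kg, 0 kg left
truck 3: place 29 kg, 22 kg left
truck 5: place 94 kg, 56 kg left
truck 6: place 120 kg, 30 kg left
truck 7: place 76 kg, 74 kg left
truck 2: place 22 kg, 3 kg left
truck 8: place 141 kg, 9 kg left
truck 9: place 121 kg, 29 kg left
truck 5: place 49 kg, 7 kg left
truck 10: place 121 kg, 29 kg left
truck 11: place 135 kg, 15 kg left
Final trucks: [119,17] [109,16,22] [99,29] [57,93] [94,49] [120] [76] [141] [121] [121] [135].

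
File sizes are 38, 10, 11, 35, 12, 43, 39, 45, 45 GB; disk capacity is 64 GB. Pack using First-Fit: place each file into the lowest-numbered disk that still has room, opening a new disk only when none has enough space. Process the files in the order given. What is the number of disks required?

6 disks

disk 1: place 38 GB, 26 GB left
disk 1: place 10 GB, 16 GB left
disk 1: place 11 GB, 5 GB left
disk 2: place 35 GB, 29 GB left
disk 2: place 12 GB, 17 GB left
disk 3: place 43 GB, 21 GB left
disk 4: place 39 GB, 25 GB left
disk 5: place 45 GB, 19 GB left
disk 6: place 45 GB, 19 GB left
Final disks: [38,10,11] [35,12] [43] [39] [45] [45].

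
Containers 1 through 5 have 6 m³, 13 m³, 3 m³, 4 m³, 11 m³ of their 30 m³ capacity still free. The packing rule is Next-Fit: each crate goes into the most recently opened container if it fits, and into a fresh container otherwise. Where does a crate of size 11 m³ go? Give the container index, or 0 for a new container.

Next-Fit only looks at container 5, which has 11 m³ free.
11 m³ fits there.

5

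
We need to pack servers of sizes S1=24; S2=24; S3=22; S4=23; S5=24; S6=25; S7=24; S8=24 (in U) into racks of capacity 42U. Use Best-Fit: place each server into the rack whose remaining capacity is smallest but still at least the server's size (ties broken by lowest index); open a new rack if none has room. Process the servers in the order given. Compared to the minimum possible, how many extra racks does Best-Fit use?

0

Best-Fit: [24] [24] [22] [23] [24] [25] [24] [24] → 8 racks.
8 servers exceed 21U (half the capacity), and no two of those can share a rack, so at least 8 racks are needed.
So 8 is already optimal.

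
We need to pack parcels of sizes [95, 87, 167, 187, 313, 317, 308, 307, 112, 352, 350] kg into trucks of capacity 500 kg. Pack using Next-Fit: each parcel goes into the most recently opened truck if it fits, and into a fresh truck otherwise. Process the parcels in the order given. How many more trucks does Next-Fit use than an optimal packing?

Next-Fit: [95,87,167] [187,313] [317] [308] [307,112] [352] [350] → 7 trucks.
Total size 2595 kg; any packing needs at least ⌈2595/500⌉ = 6 trucks.
An optimal packing achieves that bound: [352,112] [350,95] [317,167] [313,187] [308,87] [307] → 6 trucks.
Excess: 7 − 6 = 1.

1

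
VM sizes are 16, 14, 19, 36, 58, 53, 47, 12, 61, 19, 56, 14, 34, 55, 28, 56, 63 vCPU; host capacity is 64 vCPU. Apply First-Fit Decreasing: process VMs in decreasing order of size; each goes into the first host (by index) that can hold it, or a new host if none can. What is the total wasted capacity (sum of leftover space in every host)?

Sorted descending: 63, 61, 58, 56, 56, 55, 53, 47, 36, 34, 28, 19, 19, 16, 14, 14, 12.
Put 63 vCPU in host 1; 1 vCPU remain.
Put 61 vCPU in host 2; 3 vCPU remain.
Put 58 vCPU in host 3; 6 vCPU remain.
Put 56 vCPU in host 4; 8 vCPU remain.
Put 56 vCPU in host 5; 8 vCPU remain.
Put 55 vCPU in host 6; 9 vCPU remain.
Put 53 vCPU in host 7; 11 vCPU remain.
Put 47 vCPU in host 8; 17 vCPU remain.
Put 36 vCPU in host 9; 28 vCPU remain.
Put 34 vCPU in host 10; 30 vCPU remain.
Put 28 vCPU in host 9; 0 vCPU remain.
Put 19 vCPU in host 10; 11 vCPU remain.
Put 19 vCPU in host 11; 45 vCPU remain.
Put 16 vCPU in host 8; 1 vCPU remain.
Put 14 vCPU in host 11; 31 vCPU remain.
Put 14 vCPU in host 11; 17 vCPU remain.
Put 12 vCPU in host 11; 5 vCPU remain.
11 hosts × 64 vCPU = 704 vCPU; used 641 vCPU; unused 63 vCPU.

63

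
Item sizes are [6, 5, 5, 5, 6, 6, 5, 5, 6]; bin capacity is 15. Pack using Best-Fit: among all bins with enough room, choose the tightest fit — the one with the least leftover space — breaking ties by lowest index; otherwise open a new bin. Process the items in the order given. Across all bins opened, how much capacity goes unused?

bin 1: place 6, 9 left
bin 1: place 5, 4 left
bin 2: place 5, 10 left
bin 2: place 5, 5 left
bin 3: place 6, 9 left
bin 3: place 6, 3 left
bin 2: place 5, 0 left
bin 4: place 5, 10 left
bin 4: place 6, 4 left
4 bins × 15 = 60; used 49; unused 11.

11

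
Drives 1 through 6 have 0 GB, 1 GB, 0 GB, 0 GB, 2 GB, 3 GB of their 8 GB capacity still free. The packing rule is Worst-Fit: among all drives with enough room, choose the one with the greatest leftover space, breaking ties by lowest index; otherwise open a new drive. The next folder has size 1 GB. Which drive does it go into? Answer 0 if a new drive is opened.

6

Drives with room: drive 2 (1 GB), drive 5 (2 GB), drive 6 (3 GB).
Most room is drive 6 with 3 GB free.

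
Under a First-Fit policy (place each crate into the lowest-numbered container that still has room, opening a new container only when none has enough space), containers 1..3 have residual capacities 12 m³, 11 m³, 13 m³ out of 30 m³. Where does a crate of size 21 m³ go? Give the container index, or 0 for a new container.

0

No container has ≥ 21 m³ free, so a new container is opened.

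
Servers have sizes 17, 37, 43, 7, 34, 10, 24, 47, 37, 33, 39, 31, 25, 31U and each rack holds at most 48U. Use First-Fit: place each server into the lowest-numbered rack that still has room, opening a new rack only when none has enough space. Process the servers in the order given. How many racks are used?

12

rack 1: place 17U, 31U left
rack 2: place 37U, 11U left
rack 3: place 43U, 5U left
rack 1: place 7U, 24U left
rack 4: place 34U, 14U left
rack 1: place 10U, 14U left
rack 5: place 24U, 24U left
rack 6: place 47U, 1U left
rack 7: place 37U, 11U left
rack 8: place 33U, 15U left
rack 9: place 39U, 9U left
rack 10: place 31U, 17U left
rack 11: place 25U, 23U left
rack 12: place 31U, 17U left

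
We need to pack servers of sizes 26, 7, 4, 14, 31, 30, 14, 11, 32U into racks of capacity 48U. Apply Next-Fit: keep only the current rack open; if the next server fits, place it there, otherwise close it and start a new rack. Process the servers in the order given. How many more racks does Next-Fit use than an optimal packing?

Next-Fit: [26,7,4] [14,31] [30,14] [11,32] → 4 racks.
Total size 169U; any packing needs at least ⌈169/48⌉ = 4 racks.
So 4 is already optimal.

0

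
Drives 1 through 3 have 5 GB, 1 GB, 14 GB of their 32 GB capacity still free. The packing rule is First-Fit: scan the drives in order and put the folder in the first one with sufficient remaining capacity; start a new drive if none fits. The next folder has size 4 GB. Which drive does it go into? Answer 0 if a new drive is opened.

1

Drives with room: drive 1 (5 GB), drive 3 (14 GB).
The first with room is drive 1.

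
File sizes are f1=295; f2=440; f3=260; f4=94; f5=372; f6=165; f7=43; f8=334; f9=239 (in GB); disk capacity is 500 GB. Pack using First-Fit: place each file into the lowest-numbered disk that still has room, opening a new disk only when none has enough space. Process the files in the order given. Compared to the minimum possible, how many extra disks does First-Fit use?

1

First-Fit: [295,94,43] [440] [260,165] [372] [334] [239] → 6 disks.
Total size 2242 GB; any packing needs at least ⌈2242/500⌉ = 5 disks.
An optimal packing achieves that bound: [440,43] [372,94] [334,165] [295] [260,239] → 5 disks.
Excess: 6 − 5 = 1.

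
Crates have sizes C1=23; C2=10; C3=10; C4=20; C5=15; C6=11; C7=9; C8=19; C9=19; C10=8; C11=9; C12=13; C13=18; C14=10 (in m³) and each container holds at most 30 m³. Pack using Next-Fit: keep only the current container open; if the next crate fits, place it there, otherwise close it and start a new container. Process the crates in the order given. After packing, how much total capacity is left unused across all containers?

C1 (23 m³) → container 1 (remaining 7 m³)
C2 (10 m³) → container 2 (remaining 20 m³)
C3 (10 m³) → container 2 (remaining 10 m³)
C4 (20 m³) → container 3 (remaining 10 m³)
C5 (15 m³) → container 4 (remaining 15 m³)
C6 (11 m³) → container 4 (remaining 4 m³)
C7 (9 m³) → container 5 (remaining 21 m³)
C8 (19 m³) → container 5 (remaining 2 m³)
C9 (19 m³) → container 6 (remaining 11 m³)
C10 (8 m³) → container 6 (remaining 3 m³)
C11 (9 m³) → container 7 (remaining 21 m³)
C12 (13 m³) → container 7 (remaining 8 m³)
C13 (18 m³) → container 8 (remaining 12 m³)
C14 (10 m³) → container 8 (remaining 2 m³)
8 containers × 30 m³ = 240 m³; used 194 m³; unused 46 m³.

46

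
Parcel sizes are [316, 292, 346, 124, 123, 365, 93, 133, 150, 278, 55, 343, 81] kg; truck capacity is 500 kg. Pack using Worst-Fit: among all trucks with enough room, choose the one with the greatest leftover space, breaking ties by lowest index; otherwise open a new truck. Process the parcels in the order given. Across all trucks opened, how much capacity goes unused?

Put 316 kg in truck 1; 184 kg remain.
Put 292 kg in truck 2; 208 kg remain.
Put 346 kg in truck 3; 154 kg remain.
Put 124 kg in truck 2; 84 kg remain.
Put 123 kg in truck 1; 61 kg remain.
Put 365 kg in truck 4; 135 kg remain.
Put 93 kg in truck 3; 61 kg remain.
Put 133 kg in truck 4; 2 kg remain.
Put 150 kg in truck 5; 350 kg remain.
Put 278 kg in truck 5; 72 kg remain.
Put 55 kg in truck 2; 29 kg remain.
Put 343 kg in truck 6; 157 kg remain.
Put 81 kg in truck 6; 76 kg remain.
6 trucks × 500 kg = 3000 kg; used 2699 kg; unused 301 kg.

301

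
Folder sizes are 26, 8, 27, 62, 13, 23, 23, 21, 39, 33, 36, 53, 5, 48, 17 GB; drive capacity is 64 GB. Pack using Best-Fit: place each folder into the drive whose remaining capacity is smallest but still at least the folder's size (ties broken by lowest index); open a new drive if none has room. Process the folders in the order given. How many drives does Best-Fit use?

8

26 GB → drive 1 (remaining 38 GB)
8 GB → drive 1 (remaining 30 GB)
27 GB → drive 1 (remaining 3 GB)
62 GB → drive 2 (remaining 2 GB)
13 GB → drive 3 (remaining 51 GB)
23 GB → drive 3 (remaining 28 GB)
23 GB → drive 3 (remaining 5 GB)
21 GB → drive 4 (remaining 43 GB)
39 GB → drive 4 (remaining 4 GB)
33 GB → drive 5 (remaining 31 GB)
36 GB → drive 6 (remaining 28 GB)
53 GB → drive 7 (remaining 11 GB)
5 GB → drive 3 (remaining 0 GB)
48 GB → drive 8 (remaining 16 GB)
17 GB → drive 6 (remaining 11 GB)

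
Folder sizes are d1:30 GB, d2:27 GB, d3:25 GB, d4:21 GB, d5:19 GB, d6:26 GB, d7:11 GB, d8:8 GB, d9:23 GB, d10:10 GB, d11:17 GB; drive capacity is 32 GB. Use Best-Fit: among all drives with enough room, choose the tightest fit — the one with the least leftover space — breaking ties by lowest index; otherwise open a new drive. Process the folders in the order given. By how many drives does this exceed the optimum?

0

Best-Fit: [30] [27] [25] [21,11] [19,8] [26] [23] [10,17] → 8 drives.
8 folders exceed 16 GB (half the capacity), and no two of those can share a drive, so at least 8 drives are needed.
So 8 is already optimal.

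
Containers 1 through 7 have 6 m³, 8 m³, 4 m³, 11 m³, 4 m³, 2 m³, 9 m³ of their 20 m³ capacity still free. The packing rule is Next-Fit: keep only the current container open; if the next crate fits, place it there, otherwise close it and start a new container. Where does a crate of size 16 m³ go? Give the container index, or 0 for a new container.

Next-Fit only looks at container 7, which has 9 m³ free.
16 m³ does not fit, so a new container is opened.

0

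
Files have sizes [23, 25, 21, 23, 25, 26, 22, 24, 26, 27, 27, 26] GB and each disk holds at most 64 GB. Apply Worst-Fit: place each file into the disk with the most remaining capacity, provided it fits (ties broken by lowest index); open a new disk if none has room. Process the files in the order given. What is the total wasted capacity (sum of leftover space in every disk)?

Put 23 GB in disk 1; 41 GB remain.
Put 25 GB in disk 1; 16 GB remain.
Put 21 GB in disk 2; 43 GB remain.
Put 23 GB in disk 2; 20 GB remain.
Put 25 GB in disk 3; 39 GB remain.
Put 26 GB in disk 3; 13 GB remain.
Put 22 GB in disk 4; 42 GB remain.
Put 24 GB in disk 4; 18 GB remain.
Put 26 GB in disk 5; 38 GB remain.
Put 27 GB in disk 5; 11 GB remain.
Put 27 GB in disk 6; 37 GB remain.
Put 26 GB in disk 6; 11 GB remain.
6 disks × 64 GB = 384 GB; used 295 GB; unused 89 GB.

89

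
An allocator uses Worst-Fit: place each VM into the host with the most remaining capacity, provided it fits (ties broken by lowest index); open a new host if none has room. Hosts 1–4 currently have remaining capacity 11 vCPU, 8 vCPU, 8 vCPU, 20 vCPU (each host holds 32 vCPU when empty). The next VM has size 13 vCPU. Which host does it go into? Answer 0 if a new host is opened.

4

Hosts with room: host 4 (20 vCPU).
Most room is host 4 with 20 vCPU free.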